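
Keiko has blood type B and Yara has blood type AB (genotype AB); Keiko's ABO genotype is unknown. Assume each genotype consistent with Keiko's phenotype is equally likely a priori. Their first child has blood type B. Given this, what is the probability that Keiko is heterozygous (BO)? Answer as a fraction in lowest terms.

1/2

Possible genotypes: Keiko ∈ {BB, BO}; Yara ∈ {AB}.
Weight each parental genotype pair by prior × P(type-B child):
  BB × AB: posterior weight 1/2.
  BO × AB: posterior weight 1/2.
Sum the posterior weight over pairs where Keiko is BO: 1/2.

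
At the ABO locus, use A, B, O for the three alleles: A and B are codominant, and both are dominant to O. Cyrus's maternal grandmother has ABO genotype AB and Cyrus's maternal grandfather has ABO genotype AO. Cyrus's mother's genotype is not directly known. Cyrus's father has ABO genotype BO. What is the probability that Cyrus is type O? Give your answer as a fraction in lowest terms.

Cyrus's mother's ABO genotype from AB × AO: 1/4 AA, 1/4 AB, 1/4 AO, 1/4 BO.
Crossing each possibility with the father BO and summing P(type O): 1/4·0 + 1/4·0 + 1/4·1/4 + 1/4·1/4 = 1/8.

1/8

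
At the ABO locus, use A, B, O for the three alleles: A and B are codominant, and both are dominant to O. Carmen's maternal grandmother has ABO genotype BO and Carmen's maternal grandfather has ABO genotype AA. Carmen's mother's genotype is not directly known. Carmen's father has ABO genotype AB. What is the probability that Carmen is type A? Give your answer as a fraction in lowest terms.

3/8

Carmen's mother's ABO genotype from BO × AA: 1/2 AB, 1/2 AO.
Crossing each possibility with the father AB and summing P(type A): 1/2·1/4 + 1/2·1/2 = 3/8.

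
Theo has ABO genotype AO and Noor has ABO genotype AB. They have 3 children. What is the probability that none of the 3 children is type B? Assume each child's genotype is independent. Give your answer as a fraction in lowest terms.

ABO cross AO × AB → 1/2 A, 1/4 B, 1/4 AB.
So P(type B) = 1/4 per child.
P(not type B) = 3/4 for one child; (3/4)^3 = 27/64.

27/64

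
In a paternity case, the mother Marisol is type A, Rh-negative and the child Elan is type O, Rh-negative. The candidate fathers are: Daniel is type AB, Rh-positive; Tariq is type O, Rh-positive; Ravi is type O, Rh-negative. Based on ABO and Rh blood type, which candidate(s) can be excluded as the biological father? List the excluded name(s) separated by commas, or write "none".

Daniel

A candidate is excluded only if no genotype consistent with his phenotype could produce a type O, Rh-negative child with a type A, Rh-negative mother.
Daniel (type AB, Rh+): no genotype consistent with that phenotype can produce a type-O Rh- child with a type-A mother.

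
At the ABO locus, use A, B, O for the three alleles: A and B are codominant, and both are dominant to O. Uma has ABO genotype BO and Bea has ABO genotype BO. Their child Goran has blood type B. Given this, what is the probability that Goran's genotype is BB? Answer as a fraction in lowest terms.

1/3

Cross BO × BO → 1/4 BB, 1/2 BO, 1/4 OO.
Type-B genotypes among offspring: BB (1/4), BO (1/2); total 3/4.
P(BB | type B) = (1/4) / (3/4) = 1/3.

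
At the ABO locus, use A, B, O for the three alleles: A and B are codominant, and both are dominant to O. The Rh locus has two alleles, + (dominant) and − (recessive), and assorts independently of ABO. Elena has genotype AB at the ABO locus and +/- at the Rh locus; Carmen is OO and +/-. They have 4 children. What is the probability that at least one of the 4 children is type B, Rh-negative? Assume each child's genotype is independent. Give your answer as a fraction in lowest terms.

ABO cross AB × OO → 1/2 A, 1/2 B.
Rh cross +/- × +/- → 3/4 Rh+, 1/4 Rh-; so P(type B, Rh-negative) = 1/2 × 1/4 = 1/8 per child.
P(none) = (7/8)^4 = 2401/4096; P(at least one) = 1 − 2401/4096 = 1695/4096.

1695/4096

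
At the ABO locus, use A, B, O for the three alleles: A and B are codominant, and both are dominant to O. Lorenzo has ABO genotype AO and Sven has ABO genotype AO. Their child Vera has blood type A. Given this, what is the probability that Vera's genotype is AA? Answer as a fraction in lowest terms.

1/3

Cross AO × AO → 1/4 AA, 1/2 AO, 1/4 OO.
Type-A genotypes among offspring: AA (1/4), AO (1/2); total 3/4.
P(AA | type A) = (1/4) / (3/4) = 1/3.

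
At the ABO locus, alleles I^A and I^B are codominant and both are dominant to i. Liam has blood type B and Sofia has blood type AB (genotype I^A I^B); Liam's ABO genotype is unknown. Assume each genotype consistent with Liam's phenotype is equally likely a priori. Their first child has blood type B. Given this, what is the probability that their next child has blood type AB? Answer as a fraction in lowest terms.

Possible genotypes: Liam ∈ {I^B I^B, I^B i}; Sofia ∈ {I^A I^B}.
Weight each parental genotype pair by prior × P(type-B child):
  I^B I^B × I^A I^B: posterior weight 1/2; P(next child type AB) = 1/2.
  I^B i × I^A I^B: posterior weight 1/2; P(next child type AB) = 1/4.
Weighted sum = 3/8.

3/8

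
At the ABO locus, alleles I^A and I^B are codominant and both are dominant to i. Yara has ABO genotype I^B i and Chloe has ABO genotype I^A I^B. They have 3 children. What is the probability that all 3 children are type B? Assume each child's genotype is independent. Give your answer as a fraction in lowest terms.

1/8

ABO cross I^B i × I^A I^B → 1/4 A, 1/2 B, 1/4 AB.
So P(type B) = 1/2 per child.
All 3 independent: (1/2)^3 = 1/8.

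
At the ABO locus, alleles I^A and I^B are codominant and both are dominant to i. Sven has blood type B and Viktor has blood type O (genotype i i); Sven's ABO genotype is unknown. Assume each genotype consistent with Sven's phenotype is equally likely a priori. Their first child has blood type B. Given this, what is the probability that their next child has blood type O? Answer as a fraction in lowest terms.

1/6

Possible genotypes: Sven ∈ {I^B I^B, I^B i}; Viktor ∈ {i i}.
Weight each parental genotype pair by prior × P(type-B child):
  I^B I^B × i i: posterior weight 2/3; P(next child type O) = 0.
  I^B i × i i: posterior weight 1/3; P(next child type O) = 1/2.
Weighted sum = 1/6.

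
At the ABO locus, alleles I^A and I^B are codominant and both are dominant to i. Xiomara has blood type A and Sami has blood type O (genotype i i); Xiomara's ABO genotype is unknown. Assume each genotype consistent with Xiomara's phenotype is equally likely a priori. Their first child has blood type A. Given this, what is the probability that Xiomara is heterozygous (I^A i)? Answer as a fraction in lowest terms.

1/3

Possible genotypes: Xiomara ∈ {I^A I^A, I^A i}; Sami ∈ {i i}.
Weight each parental genotype pair by prior × P(type-A child):
  I^A I^A × i i: posterior weight 2/3.
  I^A i × i i: posterior weight 1/3.
Sum the posterior weight over pairs where Xiomara is I^A i: 1/3.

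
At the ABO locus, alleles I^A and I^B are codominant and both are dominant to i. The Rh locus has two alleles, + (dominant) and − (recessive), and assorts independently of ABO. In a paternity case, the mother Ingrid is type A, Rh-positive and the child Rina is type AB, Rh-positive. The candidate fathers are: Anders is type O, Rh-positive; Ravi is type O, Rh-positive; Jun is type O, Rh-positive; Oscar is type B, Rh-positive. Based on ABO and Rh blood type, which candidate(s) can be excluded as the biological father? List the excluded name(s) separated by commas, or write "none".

A candidate is excluded only if no genotype consistent with his phenotype could produce a type AB, Rh-positive child with a type A, Rh-positive mother.
Anders (type O, Rh+): no genotype consistent with that phenotype can produce a type-AB Rh+ child with a type-A mother.
Ravi (type O, Rh+): no genotype consistent with that phenotype can produce a type-AB Rh+ child with a type-A mother.
Jun (type O, Rh+): no genotype consistent with that phenotype can produce a type-AB Rh+ child with a type-A mother.

Anders, Ravi, Jun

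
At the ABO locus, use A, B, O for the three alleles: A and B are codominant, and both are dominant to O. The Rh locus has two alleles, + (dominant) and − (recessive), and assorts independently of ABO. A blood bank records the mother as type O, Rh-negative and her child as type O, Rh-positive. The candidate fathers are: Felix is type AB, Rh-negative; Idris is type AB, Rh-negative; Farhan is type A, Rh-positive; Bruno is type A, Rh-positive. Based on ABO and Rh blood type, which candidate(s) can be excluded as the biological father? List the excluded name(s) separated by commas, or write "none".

A candidate is excluded only if no genotype consistent with his phenotype could produce a type O, Rh-positive child with a type O, Rh-negative mother.
Felix (type AB, Rh-): no genotype consistent with that phenotype can produce a type-O Rh+ child with a type-O mother.
Idris (type AB, Rh-): no genotype consistent with that phenotype can produce a type-O Rh+ child with a type-O mother.

Felix, Idris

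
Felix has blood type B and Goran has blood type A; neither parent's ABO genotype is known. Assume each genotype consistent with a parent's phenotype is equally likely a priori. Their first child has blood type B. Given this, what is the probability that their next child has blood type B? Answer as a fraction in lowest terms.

Possible genotypes: Felix ∈ {I^B I^B, I^B i}; Goran ∈ {I^A I^A, I^A i}.
Weight each parental genotype pair by prior × P(type-B child):
  I^B I^B × I^A i: posterior weight 2/3; P(next child type B) = 1/2.
  I^B i × I^A i: posterior weight 1/3; P(next child type B) = 1/4.
Weighted sum = 5/12.

5/12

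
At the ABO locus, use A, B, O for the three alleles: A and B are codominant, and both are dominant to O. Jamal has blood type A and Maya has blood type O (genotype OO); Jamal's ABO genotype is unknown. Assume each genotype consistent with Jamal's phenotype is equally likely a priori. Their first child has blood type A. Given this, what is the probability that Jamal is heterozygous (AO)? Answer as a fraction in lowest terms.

1/3

Possible genotypes: Jamal ∈ {AA, AO}; Maya ∈ {OO}.
Weight each parental genotype pair by prior × P(type-A child):
  AA × OO: posterior weight 2/3.
  AO × OO: posterior weight 1/3.
Sum the posterior weight over pairs where Jamal is AO: 1/3.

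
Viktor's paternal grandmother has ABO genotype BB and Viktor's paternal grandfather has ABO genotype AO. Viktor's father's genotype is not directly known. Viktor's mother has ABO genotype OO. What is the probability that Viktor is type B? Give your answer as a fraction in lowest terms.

Viktor's father's ABO genotype from BB × AO: 1/2 AB, 1/2 BO.
Crossing each possibility with the mother OO and summing P(type B): 1/2·1/2 + 1/2·1/2 = 1/2.

1/2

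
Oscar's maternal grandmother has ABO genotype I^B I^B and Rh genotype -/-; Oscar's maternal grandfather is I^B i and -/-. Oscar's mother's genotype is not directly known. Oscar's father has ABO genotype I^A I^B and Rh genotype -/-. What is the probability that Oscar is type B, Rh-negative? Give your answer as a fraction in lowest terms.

1/2

Oscar's mother's ABO genotype from I^B I^B × I^B i: 1/2 I^B I^B, 1/2 I^B i.
Crossing each possibility with the father I^A I^B and summing P(type B): 1/2·1/2 + 1/2·1/2 = 1/2.
Similarly for Rh via the mother's Rh distribution: P(Rh-) = 1.
Independent loci: 1/2 × 1 = 1/2.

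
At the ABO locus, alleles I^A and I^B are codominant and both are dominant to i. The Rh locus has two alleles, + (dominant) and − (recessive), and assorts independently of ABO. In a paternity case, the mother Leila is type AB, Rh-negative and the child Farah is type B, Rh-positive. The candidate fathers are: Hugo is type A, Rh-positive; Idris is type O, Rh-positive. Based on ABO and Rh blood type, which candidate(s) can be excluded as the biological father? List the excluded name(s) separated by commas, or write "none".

A candidate is excluded only if no genotype consistent with his phenotype could produce a type B, Rh-positive child with a type AB, Rh-negative mother.
Every candidate has at least one consistent genotype combination, so none can be excluded.

none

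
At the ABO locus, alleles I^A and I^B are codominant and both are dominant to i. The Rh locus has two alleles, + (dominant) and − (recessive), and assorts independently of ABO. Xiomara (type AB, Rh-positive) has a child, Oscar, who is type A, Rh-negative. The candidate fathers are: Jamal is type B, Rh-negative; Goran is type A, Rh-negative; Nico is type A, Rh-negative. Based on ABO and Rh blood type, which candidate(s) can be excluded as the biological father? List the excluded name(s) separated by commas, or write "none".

none

A candidate is excluded only if no genotype consistent with his phenotype could produce a type A, Rh-negative child with a type AB, Rh-positive mother.
Every candidate has at least one consistent genotype combination, so none can be excluded.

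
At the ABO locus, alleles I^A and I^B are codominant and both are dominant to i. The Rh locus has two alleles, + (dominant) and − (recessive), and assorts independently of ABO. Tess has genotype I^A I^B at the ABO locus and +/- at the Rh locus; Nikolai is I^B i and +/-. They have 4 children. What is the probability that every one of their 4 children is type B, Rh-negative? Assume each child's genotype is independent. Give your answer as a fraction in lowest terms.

ABO cross I^A I^B × I^B i → 1/4 A, 1/2 B, 1/4 AB.
Rh cross +/- × +/- → 3/4 Rh+, 1/4 Rh-; so P(type B, Rh-negative) = 1/2 × 1/4 = 1/8 per child.
All 4 independent: (1/8)^4 = 1/4096.

1/4096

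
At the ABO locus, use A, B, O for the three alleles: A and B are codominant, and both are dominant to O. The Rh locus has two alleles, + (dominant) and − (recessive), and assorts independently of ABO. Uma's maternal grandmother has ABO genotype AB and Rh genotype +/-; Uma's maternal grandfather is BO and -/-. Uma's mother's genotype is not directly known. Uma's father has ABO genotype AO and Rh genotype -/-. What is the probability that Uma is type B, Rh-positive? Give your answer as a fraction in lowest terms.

Uma's mother's ABO genotype from AB × BO: 1/4 AB, 1/4 AO, 1/4 BB, 1/4 BO.
Crossing each possibility with the father AO and summing P(type B): 1/4·1/4 + 1/4·0 + 1/4·1/2 + 1/4·1/4 = 1/4.
Similarly for Rh via the mother's Rh distribution: P(Rh+) = 1/4.
Independent loci: 1/4 × 1/4 = 1/16.

1/16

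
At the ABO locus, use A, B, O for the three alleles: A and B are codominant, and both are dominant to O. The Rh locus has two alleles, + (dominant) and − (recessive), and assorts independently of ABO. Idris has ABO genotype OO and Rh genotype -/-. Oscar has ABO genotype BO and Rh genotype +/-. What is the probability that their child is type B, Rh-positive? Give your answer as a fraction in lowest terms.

1/4

ABO cross OO × BO → offspring phenotypes: 1/2 O, 1/2 B.
Rh cross -/- × +/- → 1/2 Rh+, 1/2 Rh-.
Independent loci: P(type B, Rh-positive) = 1/2 × 1/2 = 1/4.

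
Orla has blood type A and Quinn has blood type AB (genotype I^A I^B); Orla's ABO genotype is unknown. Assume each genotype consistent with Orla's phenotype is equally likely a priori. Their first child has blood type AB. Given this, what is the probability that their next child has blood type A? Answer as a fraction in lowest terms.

Possible genotypes: Orla ∈ {I^A I^A, I^A i}; Quinn ∈ {I^A I^B}.
Weight each parental genotype pair by prior × P(type-AB child):
  I^A I^A × I^A I^B: posterior weight 2/3; P(next child type A) = 1/2.
  I^A i × I^A I^B: posterior weight 1/3; P(next child type A) = 1/2.
Weighted sum = 1/2.

1/2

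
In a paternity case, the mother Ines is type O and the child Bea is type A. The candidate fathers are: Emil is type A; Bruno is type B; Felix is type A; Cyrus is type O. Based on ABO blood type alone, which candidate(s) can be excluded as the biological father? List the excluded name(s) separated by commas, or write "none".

Bruno, Cyrus

A candidate is excluded only if no genotype consistent with his phenotype could produce a type A child with a type O mother.
Bruno (type B): no genotype consistent with that phenotype can produce a type-A child with a type-O mother.
Cyrus (type O): no genotype consistent with that phenotype can produce a type-A child with a type-O mother.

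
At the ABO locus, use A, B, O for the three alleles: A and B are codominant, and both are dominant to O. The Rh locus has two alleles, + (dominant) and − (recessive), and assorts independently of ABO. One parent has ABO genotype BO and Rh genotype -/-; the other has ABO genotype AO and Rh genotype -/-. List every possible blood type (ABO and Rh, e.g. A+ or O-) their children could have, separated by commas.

Gametes from BO × AO give offspring ABO genotypes AB, AO, BO, OO, i.e. phenotypes O, A, B, AB.
Rh cross -/- × -/- → phenotypes Rh-.
Combining independently: O-, A-, B-, AB-.

O-, A-, B-, AB-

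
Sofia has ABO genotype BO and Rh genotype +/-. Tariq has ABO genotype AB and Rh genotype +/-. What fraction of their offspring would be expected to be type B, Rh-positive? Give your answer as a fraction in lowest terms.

ABO cross BO × AB → offspring phenotypes: 1/4 A, 1/2 B, 1/4 AB.
Rh cross +/- × +/- → 3/4 Rh+, 1/4 Rh-.
Independent loci: P(type B, Rh-positive) = 1/2 × 3/4 = 3/8.

3/8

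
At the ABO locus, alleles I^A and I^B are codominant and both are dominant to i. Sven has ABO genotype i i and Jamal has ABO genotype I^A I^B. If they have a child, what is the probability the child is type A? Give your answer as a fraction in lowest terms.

1/2

ABO cross i i × I^A I^B → offspring phenotypes: 1/2 A, 1/2 B.
So P(type A) = 1/2.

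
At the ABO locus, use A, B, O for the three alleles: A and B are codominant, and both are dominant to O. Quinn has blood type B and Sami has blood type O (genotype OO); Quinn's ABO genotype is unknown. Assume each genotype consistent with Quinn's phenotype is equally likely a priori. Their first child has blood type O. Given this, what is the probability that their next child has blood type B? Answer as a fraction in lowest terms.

Possible genotypes: Quinn ∈ {BB, BO}; Sami ∈ {OO}.
Weight each parental genotype pair by prior × P(type-O child):
  BO × OO: posterior weight 1; P(next child type B) = 1/2.
Weighted sum = 1/2.

1/2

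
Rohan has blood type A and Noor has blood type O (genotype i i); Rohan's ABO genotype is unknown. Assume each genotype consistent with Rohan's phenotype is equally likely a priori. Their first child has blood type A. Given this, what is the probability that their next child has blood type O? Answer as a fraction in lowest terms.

1/6

Possible genotypes: Rohan ∈ {I^A I^A, I^A i}; Noor ∈ {i i}.
Weight each parental genotype pair by prior × P(type-A child):
  I^A I^A × i i: posterior weight 2/3; P(next child type O) = 0.
  I^A i × i i: posterior weight 1/3; P(next child type O) = 1/2.
Weighted sum = 1/6.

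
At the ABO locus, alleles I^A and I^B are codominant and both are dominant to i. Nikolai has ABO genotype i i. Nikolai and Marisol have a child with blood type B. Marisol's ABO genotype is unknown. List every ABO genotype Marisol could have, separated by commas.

I^A I^B, I^B I^B, I^B i

For each candidate genotype of Marisol, check whether crossing it with i i can produce every observed child phenotype.
  I^A I^A → possible child types {A} ✗
  I^A I^B → possible child types {A, B} ✓
  I^A i → possible child types {O, A} ✗
  I^B I^B → possible child types {B} ✓
  I^B i → possible child types {O, B} ✓
  i i → possible child types {O} ✗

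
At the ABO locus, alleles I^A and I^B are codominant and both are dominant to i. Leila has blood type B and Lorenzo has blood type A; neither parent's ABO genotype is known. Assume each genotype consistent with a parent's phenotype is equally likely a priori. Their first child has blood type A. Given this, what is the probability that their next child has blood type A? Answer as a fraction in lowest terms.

5/12

Possible genotypes: Leila ∈ {I^B I^B, I^B i}; Lorenzo ∈ {I^A I^A, I^A i}.
Weight each parental genotype pair by prior × P(type-A child):
  I^B i × I^A I^A: posterior weight 2/3; P(next child type A) = 1/2.
  I^B i × I^A i: posterior weight 1/3; P(next child type A) = 1/4.
Weighted sum = 5/12.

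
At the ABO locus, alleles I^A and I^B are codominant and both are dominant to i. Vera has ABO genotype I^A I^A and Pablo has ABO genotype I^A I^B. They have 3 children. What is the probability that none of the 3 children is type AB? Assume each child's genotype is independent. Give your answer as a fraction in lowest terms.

1/8

ABO cross I^A I^A × I^A I^B → 1/2 A, 1/2 AB.
So P(type AB) = 1/2 per child.
P(not type AB) = 1/2 for one child; (1/2)^3 = 1/8.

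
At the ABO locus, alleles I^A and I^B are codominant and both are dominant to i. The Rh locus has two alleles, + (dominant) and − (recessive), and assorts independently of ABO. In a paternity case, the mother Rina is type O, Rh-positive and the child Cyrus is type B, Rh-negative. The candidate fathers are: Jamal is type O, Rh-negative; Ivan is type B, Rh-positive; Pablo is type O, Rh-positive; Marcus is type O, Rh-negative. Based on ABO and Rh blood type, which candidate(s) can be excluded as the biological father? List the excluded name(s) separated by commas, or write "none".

A candidate is excluded only if no genotype consistent with his phenotype could produce a type B, Rh-negative child with a type O, Rh-positive mother.
Jamal (type O, Rh-): no genotype consistent with that phenotype can produce a type-B Rh- child with a type-O mother.
Pablo (type O, Rh+): no genotype consistent with that phenotype can produce a type-B Rh- child with a type-O mother.
Marcus (type O, Rh-): no genotype consistent with that phenotype can produce a type-B Rh- child with a type-O mother.

Jamal, Pablo, Marcus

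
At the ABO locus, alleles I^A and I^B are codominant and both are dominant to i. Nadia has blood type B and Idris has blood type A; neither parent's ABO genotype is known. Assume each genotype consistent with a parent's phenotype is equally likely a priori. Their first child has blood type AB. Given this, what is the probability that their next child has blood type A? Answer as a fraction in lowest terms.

Possible genotypes: Nadia ∈ {I^B I^B, I^B i}; Idris ∈ {I^A I^A, I^A i}.
Weight each parental genotype pair by prior × P(type-AB child):
  I^B I^B × I^A I^A: posterior weight 4/9; P(next child type A) = 0.
  I^B I^B × I^A i: posterior weight 2/9; P(next child type A) = 0.
  I^B i × I^A I^A: posterior weight 2/9; P(next child type A) = 1/2.
  I^B i × I^A i: posterior weight 1/9; P(next child type A) = 1/4.
Weighted sum = 5/36.

5/36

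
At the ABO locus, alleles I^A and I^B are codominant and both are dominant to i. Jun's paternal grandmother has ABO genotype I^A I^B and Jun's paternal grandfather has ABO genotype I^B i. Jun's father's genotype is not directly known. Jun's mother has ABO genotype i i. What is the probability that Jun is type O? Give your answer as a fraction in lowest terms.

Jun's father's ABO genotype from I^A I^B × I^B i: 1/4 I^A I^B, 1/4 I^A i, 1/4 I^B I^B, 1/4 I^B i.
Crossing each possibility with the mother i i and summing P(type O): 1/4·0 + 1/4·1/2 + 1/4·0 + 1/4·1/2 = 1/4.

1/4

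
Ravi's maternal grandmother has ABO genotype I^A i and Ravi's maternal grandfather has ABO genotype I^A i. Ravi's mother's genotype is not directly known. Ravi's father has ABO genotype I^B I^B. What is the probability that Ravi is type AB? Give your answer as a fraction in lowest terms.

Ravi's mother's ABO genotype from I^A i × I^A i: 1/4 I^A I^A, 1/2 I^A i, 1/4 i i.
Crossing each possibility with the father I^B I^B and summing P(type AB): 1/4·1 + 1/2·1/2 + 1/4·0 = 1/2.

1/2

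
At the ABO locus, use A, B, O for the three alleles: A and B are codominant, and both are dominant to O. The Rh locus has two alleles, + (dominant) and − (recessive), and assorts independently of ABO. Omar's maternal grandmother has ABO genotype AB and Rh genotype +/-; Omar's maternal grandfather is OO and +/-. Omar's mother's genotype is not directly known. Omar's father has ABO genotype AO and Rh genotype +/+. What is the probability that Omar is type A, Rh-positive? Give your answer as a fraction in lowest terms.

1/2

Omar's mother's ABO genotype from AB × OO: 1/2 AO, 1/2 BO.
Crossing each possibility with the father AO and summing P(type A): 1/2·3/4 + 1/2·1/4 = 1/2.
Similarly for Rh via the mother's Rh distribution: P(Rh+) = 1.
Independent loci: 1/2 × 1 = 1/2.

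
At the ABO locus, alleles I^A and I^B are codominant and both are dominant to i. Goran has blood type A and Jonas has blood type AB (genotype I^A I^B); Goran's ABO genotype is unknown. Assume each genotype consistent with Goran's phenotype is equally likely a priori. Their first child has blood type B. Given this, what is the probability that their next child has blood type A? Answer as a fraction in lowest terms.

1/2

Possible genotypes: Goran ∈ {I^A I^A, I^A i}; Jonas ∈ {I^A I^B}.
Weight each parental genotype pair by prior × P(type-B child):
  I^A i × I^A I^B: posterior weight 1; P(next child type A) = 1/2.
Weighted sum = 1/2.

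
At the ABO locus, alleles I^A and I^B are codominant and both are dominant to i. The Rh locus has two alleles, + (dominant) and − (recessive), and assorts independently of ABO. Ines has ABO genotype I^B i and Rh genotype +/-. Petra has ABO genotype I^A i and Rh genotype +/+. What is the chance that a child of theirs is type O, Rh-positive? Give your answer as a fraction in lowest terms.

1/4

ABO cross I^B i × I^A i → offspring phenotypes: 1/4 O, 1/4 A, 1/4 B, 1/4 AB.
Rh cross +/- × +/+ → 1 Rh+.
Independent loci: P(type O, Rh-positive) = 1/4 × 1 = 1/4.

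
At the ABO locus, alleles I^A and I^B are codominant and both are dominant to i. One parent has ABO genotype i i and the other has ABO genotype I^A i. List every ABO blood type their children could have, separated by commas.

O, A

Gametes from i i × I^A i give offspring ABO genotypes I^A i, i i, i.e. phenotypes O, A.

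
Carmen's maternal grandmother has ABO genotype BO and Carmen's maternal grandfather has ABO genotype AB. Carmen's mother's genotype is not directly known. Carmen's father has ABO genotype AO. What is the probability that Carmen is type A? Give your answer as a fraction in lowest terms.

Carmen's mother's ABO genotype from BO × AB: 1/4 AB, 1/4 AO, 1/4 BB, 1/4 BO.
Crossing each possibility with the father AO and summing P(type A): 1/4·1/2 + 1/4·3/4 + 1/4·0 + 1/4·1/4 = 3/8.

3/8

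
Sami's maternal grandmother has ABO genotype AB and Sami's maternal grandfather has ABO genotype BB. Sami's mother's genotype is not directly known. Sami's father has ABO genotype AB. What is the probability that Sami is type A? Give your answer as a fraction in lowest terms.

Sami's mother's ABO genotype from AB × BB: 1/2 AB, 1/2 BB.
Crossing each possibility with the father AB and summing P(type A): 1/2·1/4 + 1/2·0 = 1/8.

1/8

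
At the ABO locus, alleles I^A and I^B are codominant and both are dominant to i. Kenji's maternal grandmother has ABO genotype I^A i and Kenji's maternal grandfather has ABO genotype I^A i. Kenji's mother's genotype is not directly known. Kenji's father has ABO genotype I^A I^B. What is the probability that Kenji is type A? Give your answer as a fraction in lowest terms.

Kenji's mother's ABO genotype from I^A i × I^A i: 1/4 I^A I^A, 1/2 I^A i, 1/4 i i.
Crossing each possibility with the father I^A I^B and summing P(type A): 1/4·1/2 + 1/2·1/2 + 1/4·1/2 = 1/2.

1/2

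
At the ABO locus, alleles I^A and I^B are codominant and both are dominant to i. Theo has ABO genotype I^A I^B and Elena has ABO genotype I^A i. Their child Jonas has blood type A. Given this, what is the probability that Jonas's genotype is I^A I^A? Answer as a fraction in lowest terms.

Cross I^A I^B × I^A i → 1/4 I^A I^A, 1/4 I^A I^B, 1/4 I^A i, 1/4 I^B i.
Type-A genotypes among offspring: I^A I^A (1/4), I^A i (1/4); total 1/2.
P(I^A I^A | type A) = (1/4) / (1/2) = 1/2.

1/2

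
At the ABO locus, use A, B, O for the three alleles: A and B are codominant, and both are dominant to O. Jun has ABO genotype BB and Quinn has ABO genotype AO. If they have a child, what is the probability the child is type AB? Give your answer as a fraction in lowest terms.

ABO cross BB × AO → offspring phenotypes: 1/2 B, 1/2 AB.
So P(type AB) = 1/2.

1/2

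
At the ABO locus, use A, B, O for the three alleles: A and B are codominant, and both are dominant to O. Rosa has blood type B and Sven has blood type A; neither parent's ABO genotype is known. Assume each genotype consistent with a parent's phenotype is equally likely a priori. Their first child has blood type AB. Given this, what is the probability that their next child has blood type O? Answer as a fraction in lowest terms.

1/36

Possible genotypes: Rosa ∈ {BB, BO}; Sven ∈ {AA, AO}.
Weight each parental genotype pair by prior × P(type-AB child):
  BB × AA: posterior weight 4/9; P(next child type O) = 0.
  BB × AO: posterior weight 2/9; P(next child type O) = 0.
  BO × AA: posterior weight 2/9; P(next child type O) = 0.
  BO × AO: posterior weight 1/9; P(next child type O) = 1/4.
Weighted sum = 1/36.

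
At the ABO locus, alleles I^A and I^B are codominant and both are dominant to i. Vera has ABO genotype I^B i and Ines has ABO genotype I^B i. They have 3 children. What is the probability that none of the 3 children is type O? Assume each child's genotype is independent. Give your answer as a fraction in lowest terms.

ABO cross I^B i × I^B i → 1/4 O, 3/4 B.
So P(type O) = 1/4 per child.
P(not type O) = 3/4 for one child; (3/4)^3 = 27/64.

27/64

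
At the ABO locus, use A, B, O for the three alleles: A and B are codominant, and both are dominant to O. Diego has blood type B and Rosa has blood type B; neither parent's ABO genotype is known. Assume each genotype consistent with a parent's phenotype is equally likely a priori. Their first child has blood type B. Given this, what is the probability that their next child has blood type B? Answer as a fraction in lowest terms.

Possible genotypes: Diego ∈ {BB, BO}; Rosa ∈ {BB, BO}.
Weight each parental genotype pair by prior × P(type-B child):
  BB × BB: posterior weight 4/15; P(next child type B) = 1.
  BB × BO: posterior weight 4/15; P(next child type B) = 1.
  BO × BB: posterior weight 4/15; P(next child type B) = 1.
  BO × BO: posterior weight 1/5; P(next child type B) = 3/4.
Weighted sum = 19/20.

19/20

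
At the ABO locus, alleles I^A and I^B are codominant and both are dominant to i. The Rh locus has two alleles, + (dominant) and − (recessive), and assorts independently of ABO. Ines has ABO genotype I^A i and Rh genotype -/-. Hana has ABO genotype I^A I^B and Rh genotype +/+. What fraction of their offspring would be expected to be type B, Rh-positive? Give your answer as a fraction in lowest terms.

ABO cross I^A i × I^A I^B → offspring phenotypes: 1/2 A, 1/4 B, 1/4 AB.
Rh cross -/- × +/+ → 1 Rh+.
Independent loci: P(type B, Rh-positive) = 1/4 × 1 = 1/4.

1/4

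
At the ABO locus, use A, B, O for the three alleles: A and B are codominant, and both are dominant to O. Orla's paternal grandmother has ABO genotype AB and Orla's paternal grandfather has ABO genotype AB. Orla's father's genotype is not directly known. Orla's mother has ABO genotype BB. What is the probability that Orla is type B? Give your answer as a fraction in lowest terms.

Orla's father's ABO genotype from AB × AB: 1/4 AA, 1/2 AB, 1/4 BB.
Crossing each possibility with the mother BB and summing P(type B): 1/4·0 + 1/2·1/2 + 1/4·1 = 1/2.

1/2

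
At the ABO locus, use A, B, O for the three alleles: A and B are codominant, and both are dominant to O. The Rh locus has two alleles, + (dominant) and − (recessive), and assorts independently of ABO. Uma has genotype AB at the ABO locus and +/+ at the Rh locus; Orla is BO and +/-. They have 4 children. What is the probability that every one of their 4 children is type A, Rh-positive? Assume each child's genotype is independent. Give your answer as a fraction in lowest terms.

ABO cross AB × BO → 1/4 A, 1/2 B, 1/4 AB.
Rh cross +/+ × +/- → 1 Rh+; so P(type A, Rh-positive) = 1/4 × 1 = 1/4 per child.
All 4 independent: (1/4)^4 = 1/256.

1/256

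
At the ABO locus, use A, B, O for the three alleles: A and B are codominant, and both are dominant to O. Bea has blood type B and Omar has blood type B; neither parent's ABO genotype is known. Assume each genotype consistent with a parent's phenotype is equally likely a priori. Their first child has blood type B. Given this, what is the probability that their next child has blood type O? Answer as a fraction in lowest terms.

1/20

Possible genotypes: Bea ∈ {BB, BO}; Omar ∈ {BB, BO}.
Weight each parental genotype pair by prior × P(type-B child):
  BB × BB: posterior weight 4/15; P(next child type O) = 0.
  BB × BO: posterior weight 4/15; P(next child type O) = 0.
  BO × BB: posterior weight 4/15; P(next child type O) = 0.
  BO × BO: posterior weight 1/5; P(next child type O) = 1/4.
Weighted sum = 1/20.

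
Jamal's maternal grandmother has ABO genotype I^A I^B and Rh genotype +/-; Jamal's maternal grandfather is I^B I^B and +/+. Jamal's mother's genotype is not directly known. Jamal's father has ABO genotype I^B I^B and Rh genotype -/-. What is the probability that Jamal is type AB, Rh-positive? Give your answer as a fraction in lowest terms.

Jamal's mother's ABO genotype from I^A I^B × I^B I^B: 1/2 I^A I^B, 1/2 I^B I^B.
Crossing each possibility with the father I^B I^B and summing P(type AB): 1/2·1/2 + 1/2·0 = 1/4.
Similarly for Rh via the mother's Rh distribution: P(Rh+) = 3/4.
Independent loci: 1/4 × 3/4 = 3/16.

3/16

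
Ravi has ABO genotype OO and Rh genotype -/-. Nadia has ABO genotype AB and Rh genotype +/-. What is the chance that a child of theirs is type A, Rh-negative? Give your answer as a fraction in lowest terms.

1/4

ABO cross OO × AB → offspring phenotypes: 1/2 A, 1/2 B.
Rh cross -/- × +/- → 1/2 Rh+, 1/2 Rh-.
Independent loci: P(type A, Rh-negative) = 1/2 × 1/2 = 1/4.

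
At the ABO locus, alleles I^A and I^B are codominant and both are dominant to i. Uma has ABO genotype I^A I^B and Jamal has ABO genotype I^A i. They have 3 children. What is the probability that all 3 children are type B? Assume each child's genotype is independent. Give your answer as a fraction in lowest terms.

ABO cross I^A I^B × I^A i → 1/2 A, 1/4 B, 1/4 AB.
So P(type B) = 1/4 per child.
All 3 independent: (1/4)^3 = 1/64.

1/64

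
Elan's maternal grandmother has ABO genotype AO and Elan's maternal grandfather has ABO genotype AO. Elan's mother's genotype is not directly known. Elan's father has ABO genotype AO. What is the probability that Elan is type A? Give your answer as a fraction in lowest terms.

Elan's mother's ABO genotype from AO × AO: 1/4 AA, 1/2 AO, 1/4 OO.
Crossing each possibility with the father AO and summing P(type A): 1/4·1 + 1/2·3/4 + 1/4·1/2 = 3/4.

3/4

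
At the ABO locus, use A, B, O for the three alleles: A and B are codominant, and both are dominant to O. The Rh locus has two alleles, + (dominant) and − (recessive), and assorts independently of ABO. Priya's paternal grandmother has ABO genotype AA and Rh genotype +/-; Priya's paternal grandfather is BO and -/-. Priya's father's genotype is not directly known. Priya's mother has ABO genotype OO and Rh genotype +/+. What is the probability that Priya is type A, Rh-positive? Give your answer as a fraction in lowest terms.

1/2

Priya's father's ABO genotype from AA × BO: 1/2 AB, 1/2 AO.
Crossing each possibility with the mother OO and summing P(type A): 1/2·1/2 + 1/2·1/2 = 1/2.
Similarly for Rh via the father's Rh distribution: P(Rh+) = 1.
Independent loci: 1/2 × 1 = 1/2.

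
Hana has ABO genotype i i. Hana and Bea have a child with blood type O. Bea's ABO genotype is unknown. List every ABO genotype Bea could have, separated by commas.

For each candidate genotype of Bea, check whether crossing it with i i can produce every observed child phenotype.
  I^A I^A → possible child types {A} ✗
  I^A I^B → possible child types {A, B} ✗
  I^A i → possible child types {O, A} ✓
  I^B I^B → possible child types {B} ✗
  I^B i → possible child types {O, B} ✓
  i i → possible child types {O} ✓

I^A i, I^B i, i i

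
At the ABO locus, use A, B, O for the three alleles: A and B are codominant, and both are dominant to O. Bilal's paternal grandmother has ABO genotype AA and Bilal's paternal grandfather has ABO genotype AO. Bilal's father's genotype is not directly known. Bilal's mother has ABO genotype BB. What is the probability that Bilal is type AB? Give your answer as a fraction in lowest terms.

Bilal's father's ABO genotype from AA × AO: 1/2 AA, 1/2 AO.
Crossing each possibility with the mother BB and summing P(type AB): 1/2·1 + 1/2·1/2 = 3/4.

3/4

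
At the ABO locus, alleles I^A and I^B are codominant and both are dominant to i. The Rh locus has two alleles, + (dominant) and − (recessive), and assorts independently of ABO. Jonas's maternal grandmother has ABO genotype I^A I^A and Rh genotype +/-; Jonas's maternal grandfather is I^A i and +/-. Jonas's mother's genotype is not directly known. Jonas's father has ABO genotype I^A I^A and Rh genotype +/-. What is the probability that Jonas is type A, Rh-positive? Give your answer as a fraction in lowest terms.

Jonas's mother's ABO genotype from I^A I^A × I^A i: 1/2 I^A I^A, 1/2 I^A i.
Crossing each possibility with the father I^A I^A and summing P(type A): 1/2·1 + 1/2·1 = 1.
Similarly for Rh via the mother's Rh distribution: P(Rh+) = 3/4.
Independent loci: 1 × 3/4 = 3/4.

3/4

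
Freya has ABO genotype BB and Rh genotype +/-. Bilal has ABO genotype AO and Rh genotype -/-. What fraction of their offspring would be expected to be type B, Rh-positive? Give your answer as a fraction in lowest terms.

1/4

ABO cross BB × AO → offspring phenotypes: 1/2 B, 1/2 AB.
Rh cross +/- × -/- → 1/2 Rh+, 1/2 Rh-.
Independent loci: P(type B, Rh-positive) = 1/2 × 1/2 = 1/4.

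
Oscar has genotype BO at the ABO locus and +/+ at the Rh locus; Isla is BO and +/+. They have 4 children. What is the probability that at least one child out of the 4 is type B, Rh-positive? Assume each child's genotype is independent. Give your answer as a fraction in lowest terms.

255/256

ABO cross BO × BO → 1/4 O, 3/4 B.
Rh cross +/+ × +/+ → 1 Rh+; so P(type B, Rh-positive) = 3/4 × 1 = 3/4 per child.
P(none) = (1/4)^4 = 1/256; P(at least one) = 1 − 1/256 = 255/256.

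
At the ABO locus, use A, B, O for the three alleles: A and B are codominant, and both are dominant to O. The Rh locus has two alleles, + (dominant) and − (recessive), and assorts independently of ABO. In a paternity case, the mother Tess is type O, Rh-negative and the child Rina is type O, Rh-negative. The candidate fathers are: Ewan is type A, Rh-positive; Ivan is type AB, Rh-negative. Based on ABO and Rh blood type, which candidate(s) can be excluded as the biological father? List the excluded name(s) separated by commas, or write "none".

A candidate is excluded only if no genotype consistent with his phenotype could produce a type O, Rh-negative child with a type O, Rh-negative mother.
Ivan (type AB, Rh-): no genotype consistent with that phenotype can produce a type-O Rh- child with a type-O mother.

Ivan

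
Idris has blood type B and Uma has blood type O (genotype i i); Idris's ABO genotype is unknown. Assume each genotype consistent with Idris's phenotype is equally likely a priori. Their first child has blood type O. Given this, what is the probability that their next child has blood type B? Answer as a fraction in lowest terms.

1/2

Possible genotypes: Idris ∈ {I^B I^B, I^B i}; Uma ∈ {i i}.
Weight each parental genotype pair by prior × P(type-O child):
  I^B i × i i: posterior weight 1; P(next child type B) = 1/2.
Weighted sum = 1/2.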